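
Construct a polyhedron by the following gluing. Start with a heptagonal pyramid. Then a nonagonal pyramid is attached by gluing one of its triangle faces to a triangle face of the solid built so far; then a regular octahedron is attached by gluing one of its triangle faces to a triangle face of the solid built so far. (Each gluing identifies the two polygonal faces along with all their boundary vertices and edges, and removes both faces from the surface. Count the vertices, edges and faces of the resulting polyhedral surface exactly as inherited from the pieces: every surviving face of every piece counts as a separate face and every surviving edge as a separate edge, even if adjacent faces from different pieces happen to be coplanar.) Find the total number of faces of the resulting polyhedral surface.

A heptagonal pyramid: V=8, E=14, F=8.
Attach a nonagonal pyramid (V=10, E=18, F=10) along a 3-gon: merge 3 vertices and 3 edges, delete both glued faces → V=15, E=29, F=16.
Attach a regular octahedron (V=6, E=12, F=8) along a 3-gon: merge 3 vertices and 3 edges, delete both glued faces → V=18, E=38, F=22.
Check: V − E + F = 18 − 38 + 22 = 2.

22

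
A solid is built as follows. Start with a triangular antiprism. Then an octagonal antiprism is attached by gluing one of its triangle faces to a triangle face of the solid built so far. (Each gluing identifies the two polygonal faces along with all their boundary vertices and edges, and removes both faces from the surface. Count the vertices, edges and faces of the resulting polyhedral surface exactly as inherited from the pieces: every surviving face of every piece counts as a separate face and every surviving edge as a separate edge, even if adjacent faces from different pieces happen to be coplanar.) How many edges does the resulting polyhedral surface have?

41

A triangular antiprism: V=6, E=12, F=8.
Attach an octagonal antiprism (V=16, E=32, F=18) along a 3-gon: merge 3 vertices and 3 edges, delete both glued faces → V=19, E=41, F=24.
Check: V − E + F = 19 − 41 + 24 = 2.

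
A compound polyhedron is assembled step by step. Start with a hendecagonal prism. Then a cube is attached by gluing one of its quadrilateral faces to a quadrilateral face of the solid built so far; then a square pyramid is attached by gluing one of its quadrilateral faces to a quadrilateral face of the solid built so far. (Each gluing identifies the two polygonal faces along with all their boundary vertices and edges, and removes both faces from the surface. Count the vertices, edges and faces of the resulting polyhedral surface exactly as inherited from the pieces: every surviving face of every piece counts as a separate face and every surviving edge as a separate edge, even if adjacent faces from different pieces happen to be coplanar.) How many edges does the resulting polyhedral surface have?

A hendecagonal prism: V=22, E=33, F=13.
Attach a cube (V=8, E=12, F=6) along a 4-gon: merge 4 vertices and 4 edges, delete both glued faces → V=26, E=41, F=17.
Attach a square pyramid (V=5, E=8, F=5) along a 4-gon: merge 4 vertices and 4 edges, delete both glued faces → V=27, E=45, F=20.
Check: V − E + F = 27 − 45 + 20 = 2.

45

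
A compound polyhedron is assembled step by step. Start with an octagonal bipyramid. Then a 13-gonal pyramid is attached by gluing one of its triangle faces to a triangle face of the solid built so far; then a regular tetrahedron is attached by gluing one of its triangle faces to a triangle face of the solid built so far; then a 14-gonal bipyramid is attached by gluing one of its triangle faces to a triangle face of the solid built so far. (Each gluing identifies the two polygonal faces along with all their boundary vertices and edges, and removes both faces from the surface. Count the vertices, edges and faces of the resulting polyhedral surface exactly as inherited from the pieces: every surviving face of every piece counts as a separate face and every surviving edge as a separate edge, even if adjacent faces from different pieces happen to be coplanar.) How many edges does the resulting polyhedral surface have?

89

An octagonal bipyramid: V=10, E=24, F=16.
Attach a 13-gonal pyramid (V=14, E=26, F=14) along a 3-gon: merge 3 vertices and 3 edges, delete both glued faces → V=21, E=47, F=28.
Attach a regular tetrahedron (V=4, E=6, F=4) along a 3-gon: merge 3 vertices and 3 edges, delete both glued faces → V=22, E=50, F=30.
Attach a 14-gonal bipyramid (V=16, E=42, F=28) along a 3-gon: merge 3 vertices and 3 edges, delete both glued faces → V=35, E=89, F=56.
Check: V − E + F = 35 − 89 + 56 = 2.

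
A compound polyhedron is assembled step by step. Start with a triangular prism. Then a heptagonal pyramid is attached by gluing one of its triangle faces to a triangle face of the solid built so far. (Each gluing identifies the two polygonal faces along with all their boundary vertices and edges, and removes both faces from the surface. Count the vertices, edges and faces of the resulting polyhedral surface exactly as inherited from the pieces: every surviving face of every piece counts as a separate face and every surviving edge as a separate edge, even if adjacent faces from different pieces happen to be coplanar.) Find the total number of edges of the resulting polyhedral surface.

20

A triangular prism: V=6, E=9, F=5.
Attach a heptagonal pyramid (V=8, E=14, F=8) along a 3-gon: merge 3 vertices and 3 edges, delete both glued faces → V=11, E=20, F=11.
Check: V − E + F = 11 − 20 + 11 = 2.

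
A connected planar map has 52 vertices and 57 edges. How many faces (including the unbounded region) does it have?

7

Euler's formula for a connected plane graph: V − E + F = 2, so F = 2 − 52 + 57 = 7.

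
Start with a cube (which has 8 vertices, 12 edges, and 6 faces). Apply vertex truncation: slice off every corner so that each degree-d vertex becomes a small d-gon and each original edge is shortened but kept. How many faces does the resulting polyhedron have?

14

Truncation replaces each original edge-end by a new vertex, so V′ = 2E = 24.
Each original edge survives, and each old vertex of degree d contributes d new edges; summing degrees gives Σd = 2E, so E′ = E + 2E = 3E = 36.
Each original face survives and each original vertex becomes one new face: F′ = F + V = 14.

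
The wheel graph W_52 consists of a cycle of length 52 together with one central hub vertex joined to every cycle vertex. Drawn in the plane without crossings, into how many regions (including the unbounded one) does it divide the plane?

W_52 has V = 52 + 1 = 53 vertices and E = 2·52 = 104 edges.
By Euler's formula F = 2 − V + E = 2 − 53 + 104 = 53.

53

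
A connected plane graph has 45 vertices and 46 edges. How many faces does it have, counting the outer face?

Euler's formula for a connected plane graph: V − E + F = 2, so F = 2 − 45 + 46 = 3.

3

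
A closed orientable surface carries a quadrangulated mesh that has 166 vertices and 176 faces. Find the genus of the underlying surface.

6

Every face is a square, so 2E = 4·176 = 704, giving E = 352.
χ = V − E + F = 166 − 352 + 176 = -10.
For a closed orientable surface χ = 2 − 2g, so g = (2 − (-10))/2 = 6.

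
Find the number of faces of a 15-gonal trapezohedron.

30

The n-trapezohedron (dual of the n-antiprism) has V = 2·15 + 2 = 32, E = 4·15 = 60, F = 2·15 = 30.
Check: V − E + F = 32 − 60 + 30 = 2.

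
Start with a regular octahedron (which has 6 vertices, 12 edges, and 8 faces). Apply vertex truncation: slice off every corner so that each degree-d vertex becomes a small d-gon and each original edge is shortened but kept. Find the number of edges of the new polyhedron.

36

Truncation replaces each original edge-end by a new vertex, so V′ = 2E = 24.
Each original edge survives, and each old vertex of degree d contributes d new edges; summing degrees gives Σd = 2E, so E′ = E + 2E = 3E = 36.
Each original face survives and each original vertex becomes one new face: F′ = F + V = 14.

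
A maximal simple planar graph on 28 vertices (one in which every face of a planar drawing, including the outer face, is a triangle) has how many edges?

In a plane triangulation 3F = 2E and V − E + F = 2, so E = 3V − 6 = 3·28 − 6 = 78.

78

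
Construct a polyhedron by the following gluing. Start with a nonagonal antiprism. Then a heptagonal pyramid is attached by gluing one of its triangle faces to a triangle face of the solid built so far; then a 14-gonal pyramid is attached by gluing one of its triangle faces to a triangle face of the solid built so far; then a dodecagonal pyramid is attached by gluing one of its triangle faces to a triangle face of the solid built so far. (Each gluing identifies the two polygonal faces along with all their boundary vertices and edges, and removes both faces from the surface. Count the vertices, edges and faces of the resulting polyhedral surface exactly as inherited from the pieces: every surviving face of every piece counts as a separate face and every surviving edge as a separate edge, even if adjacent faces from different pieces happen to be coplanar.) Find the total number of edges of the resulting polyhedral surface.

93

A nonagonal antiprism: V=18, E=36, F=20.
Attach a heptagonal pyramid (V=8, E=14, F=8) along a 3-gon: merge 3 vertices and 3 edges, delete both glued faces → V=23, E=47, F=26.
Attach a 14-gonal pyramid (V=15, E=28, F=15) along a 3-gon: merge 3 vertices and 3 edges, delete both glued faces → V=35, E=72, F=39.
Attach a dodecagonal pyramid (V=13, E=24, F=13) along a 3-gon: merge 3 vertices and 3 edges, delete both glued faces → V=45, E=93, F=50.
Check: V − E + F = 45 − 93 + 50 = 2.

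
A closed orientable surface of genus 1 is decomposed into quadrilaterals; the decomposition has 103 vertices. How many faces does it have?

χ = 2 − 2·1 = 0, and every face is a square so 4F = 2E.
V − E + F = 0 with E = 4F/2 gives 103 − (4/2 − 1)·F = 0, so F = 103 and E = 206.

103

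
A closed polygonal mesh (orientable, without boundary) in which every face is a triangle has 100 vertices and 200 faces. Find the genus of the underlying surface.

Every face is a triangle, so 2E = 3·200 = 600, giving E = 300.
χ = V − E + F = 100 − 300 + 200 = 0.
For a closed orientable surface χ = 2 − 2g, so g = (2 − (0))/2 = 1.

1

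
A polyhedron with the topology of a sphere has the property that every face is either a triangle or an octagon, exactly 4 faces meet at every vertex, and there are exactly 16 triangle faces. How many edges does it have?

32

Let x be the number of octagons; then F = 16 + x.
Edge–face incidences: 2E = 3·16 + 8·x = 48 + 8x.
Every vertex has degree 4, so 4V = 2E.
Euler: V − E + F = 2 ⇒ (2E)/4 − E + (16 + x) = 2.
Multiply by 8: 2·(2E) − 4·(2E) + 8·(16 + x) = 16, i.e. 128 + 8x − 2·(48 + 8x) = 16.
Collecting terms: −8x + 32 = 16, so −8x = −16, so x = 2.
Then 2E = 48 + 8·2 = 64, so E = 32, V = 2E/4 = 16, F = 16 + 2 = 18.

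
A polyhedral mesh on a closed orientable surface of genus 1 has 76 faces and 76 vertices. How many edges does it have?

For a closed orientable surface of genus 1, χ = 2 − 2·1 = 0.
E = V + F − (0) = 76 + 76 − (0) = 152.

152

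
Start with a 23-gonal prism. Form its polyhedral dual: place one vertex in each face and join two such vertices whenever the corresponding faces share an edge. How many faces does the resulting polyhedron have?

The base solid has V = 46, E = 69, F = 25.
The dual swaps V and F and preserves E: V′ = F = 25, E′ = E = 69, F′ = V = 46.

46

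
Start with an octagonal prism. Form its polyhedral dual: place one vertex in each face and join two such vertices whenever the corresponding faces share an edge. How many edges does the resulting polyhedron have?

The base solid has V = 16, E = 24, F = 10.
The dual swaps V and F and preserves E: V′ = F = 10, E′ = E = 24, F′ = V = 16.

24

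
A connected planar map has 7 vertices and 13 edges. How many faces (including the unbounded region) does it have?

8

Euler's formula for a connected plane graph: V − E + F = 2, so F = 2 − 7 + 13 = 8.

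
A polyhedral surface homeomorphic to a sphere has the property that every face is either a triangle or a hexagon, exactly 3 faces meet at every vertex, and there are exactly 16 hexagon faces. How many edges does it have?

54

Let x be the number of triangles; then F = 16 + x.
Edge–face incidences: 2E = 6·16 + 3·x = 96 + 3x.
Every vertex has degree 3, so 3V = 2E.
Euler: V − E + F = 2 ⇒ (2E)/3 − E + (16 + x) = 2.
Multiply by 6: 2·(2E) − 3·(2E) + 6·(16 + x) = 12, i.e. 96 + 6x − (96 + 3x) = 12.
Collecting terms: 3x = 12, so x = 4.
Then 2E = 96 + 3·4 = 108, so E = 54, V = 2E/3 = 36, F = 16 + 4 = 20.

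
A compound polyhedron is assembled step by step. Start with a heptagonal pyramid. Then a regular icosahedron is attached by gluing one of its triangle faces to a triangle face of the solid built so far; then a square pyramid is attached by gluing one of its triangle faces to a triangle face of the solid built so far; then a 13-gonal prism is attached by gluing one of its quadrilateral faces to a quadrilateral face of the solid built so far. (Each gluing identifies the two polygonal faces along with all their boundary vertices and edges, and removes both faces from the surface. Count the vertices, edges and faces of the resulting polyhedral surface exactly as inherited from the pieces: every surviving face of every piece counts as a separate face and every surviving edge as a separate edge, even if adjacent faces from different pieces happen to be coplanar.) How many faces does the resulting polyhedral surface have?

A heptagonal pyramid: V=8, E=14, F=8.
Attach a regular icosahedron (V=12, E=30, F=20) along a 3-gon: merge 3 vertices and 3 edges, delete both glued faces → V=17, E=41, F=26.
Attach a square pyramid (V=5, E=8, F=5) along a 3-gon: merge 3 vertices and 3 edges, delete both glued faces → V=19, E=46, F=29.
Attach a 13-gonal prism (V=26, E=39, F=15) along a 4-gon: merge 4 vertices and 4 edges, delete both glued faces → V=41, E=81, F=42.
Check: V − E + F = 41 − 81 + 42 = 2.

42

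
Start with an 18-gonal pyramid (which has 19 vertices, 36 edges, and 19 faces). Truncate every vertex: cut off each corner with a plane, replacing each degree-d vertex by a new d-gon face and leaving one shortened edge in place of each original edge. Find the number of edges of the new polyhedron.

108

Truncation replaces each original edge-end by a new vertex, so V′ = 2E = 72.
Each original edge survives, and each old vertex of degree d contributes d new edges; summing degrees gives Σd = 2E, so E′ = E + 2E = 3E = 108.
Each original face survives and each original vertex becomes one new face: F′ = F + V = 38.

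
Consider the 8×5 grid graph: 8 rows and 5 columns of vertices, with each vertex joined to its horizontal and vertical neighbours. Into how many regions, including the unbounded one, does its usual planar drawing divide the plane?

The grid has V = 8·5 = 40 vertices and E = 8·4 + 5·7 = 67 edges.
F = 2 − V + E = 2 − 40 + 67 = 29.

29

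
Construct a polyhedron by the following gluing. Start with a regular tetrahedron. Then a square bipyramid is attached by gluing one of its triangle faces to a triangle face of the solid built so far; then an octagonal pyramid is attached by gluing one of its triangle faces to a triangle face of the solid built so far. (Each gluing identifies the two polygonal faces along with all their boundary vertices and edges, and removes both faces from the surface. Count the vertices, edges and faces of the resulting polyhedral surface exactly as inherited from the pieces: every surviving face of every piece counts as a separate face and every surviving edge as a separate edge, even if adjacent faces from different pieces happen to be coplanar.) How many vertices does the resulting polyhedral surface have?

13

A regular tetrahedron: V=4, E=6, F=4.
Attach a square bipyramid (V=6, E=12, F=8) along a 3-gon: merge 3 vertices and 3 edges, delete both glued faces → V=7, E=15, F=10.
Attach an octagonal pyramid (V=9, E=16, F=9) along a 3-gon: merge 3 vertices and 3 edges, delete both glued faces → V=13, E=28, F=17.
Check: V − E + F = 13 − 28 + 17 = 2.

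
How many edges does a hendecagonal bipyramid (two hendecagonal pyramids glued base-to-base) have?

A bipyramid over an n-gon has 2n triangular faces and n + 2 vertices: V = 11 + 2 = 13, E = 3·11 = 33, F = 2·11 = 22.

33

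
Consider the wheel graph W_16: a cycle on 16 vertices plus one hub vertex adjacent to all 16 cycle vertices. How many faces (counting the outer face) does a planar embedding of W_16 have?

17

W_16 has V = 16 + 1 = 17 vertices and E = 2·16 = 32 edges.
By Euler's formula F = 2 − V + E = 2 − 17 + 32 = 17.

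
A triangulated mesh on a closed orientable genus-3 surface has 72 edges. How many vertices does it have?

χ = 2 − 2·3 = -4, and every face is a triangle so 3F = 2E.
F = 2E/3 = 48. Then V = -4 + E − F = -4 + 72 − 48 = 20.

20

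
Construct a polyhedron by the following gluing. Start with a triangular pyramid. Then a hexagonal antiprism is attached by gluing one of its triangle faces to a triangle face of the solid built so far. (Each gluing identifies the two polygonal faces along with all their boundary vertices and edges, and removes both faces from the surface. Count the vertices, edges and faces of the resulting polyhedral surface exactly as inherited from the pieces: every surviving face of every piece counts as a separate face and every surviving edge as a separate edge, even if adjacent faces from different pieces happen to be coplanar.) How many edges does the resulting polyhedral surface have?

A triangular pyramid: V=4, E=6, F=4.
Attach a hexagonal antiprism (V=12, E=24, F=14) along a 3-gon: merge 3 vertices and 3 edges, delete both glued faces → V=13, E=27, F=16.
Check: V − E + F = 13 − 27 + 16 = 2.

27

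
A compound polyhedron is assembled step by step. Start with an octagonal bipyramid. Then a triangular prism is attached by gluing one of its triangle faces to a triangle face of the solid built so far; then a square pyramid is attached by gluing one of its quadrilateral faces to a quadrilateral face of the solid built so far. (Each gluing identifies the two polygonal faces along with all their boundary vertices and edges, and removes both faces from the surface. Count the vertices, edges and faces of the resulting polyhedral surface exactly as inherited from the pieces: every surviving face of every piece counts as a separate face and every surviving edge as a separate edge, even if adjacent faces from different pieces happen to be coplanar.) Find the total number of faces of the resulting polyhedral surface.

22

An octagonal bipyramid: V=10, E=24, F=16.
Attach a triangular prism (V=6, E=9, F=5) along a 3-gon: merge 3 vertices and 3 edges, delete both glued faces → V=13, E=30, F=19.
Attach a square pyramid (V=5, E=8, F=5) along a 4-gon: merge 4 vertices and 4 edges, delete both glued faces → V=14, E=34, F=22.
Check: V − E + F = 14 − 34 + 22 = 2.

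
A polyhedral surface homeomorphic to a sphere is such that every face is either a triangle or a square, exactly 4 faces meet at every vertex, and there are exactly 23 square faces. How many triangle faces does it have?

8

Let x be the number of triangles; then F = 23 + x.
Edge–face incidences: 2E = 4·23 + 3·x = 92 + 3x.
Every vertex has degree 4, so 4V = 2E.
Euler: V − E + F = 2 ⇒ (2E)/4 − E + (23 + x) = 2.
Multiply by 8: 2·(2E) − 4·(2E) + 8·(23 + x) = 16, i.e. 184 + 8x − 2·(92 + 3x) = 16.
Collecting terms: 2x = 16, so x = 8.
Then 2E = 92 + 3·8 = 116, so E = 58, V = 2E/4 = 29, F = 23 + 8 = 31.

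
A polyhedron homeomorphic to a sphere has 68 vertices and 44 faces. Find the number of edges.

Here V − E + F = 2.
E = V + F − (2) = 68 + 44 − (2) = 110.

110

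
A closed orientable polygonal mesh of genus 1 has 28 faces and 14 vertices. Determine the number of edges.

For a closed orientable surface of genus 1, χ = 2 − 2·1 = 0.
E = V + F − (0) = 14 + 28 − (0) = 42.

42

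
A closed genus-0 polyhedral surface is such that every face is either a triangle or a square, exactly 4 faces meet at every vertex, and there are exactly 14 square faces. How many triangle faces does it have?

Let x be the number of triangles; then F = 14 + x.
Edge–face incidences: 2E = 4·14 + 3·x = 56 + 3x.
Every vertex has degree 4, so 4V = 2E.
Euler: V − E + F = 2 ⇒ (2E)/4 − E + (14 + x) = 2.
Multiply by 8: 2·(2E) − 4·(2E) + 8·(14 + x) = 16, i.e. 112 + 8x − 2·(56 + 3x) = 16.
Collecting terms: 2x = 16, so x = 8.
Then 2E = 56 + 3·8 = 80, so E = 40, V = 2E/4 = 20, F = 14 + 8 = 22.

8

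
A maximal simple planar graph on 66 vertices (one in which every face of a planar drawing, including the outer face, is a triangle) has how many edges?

In a plane triangulation 3F = 2E and V − E + F = 2, so E = 3V − 6 = 3·66 − 6 = 192.

192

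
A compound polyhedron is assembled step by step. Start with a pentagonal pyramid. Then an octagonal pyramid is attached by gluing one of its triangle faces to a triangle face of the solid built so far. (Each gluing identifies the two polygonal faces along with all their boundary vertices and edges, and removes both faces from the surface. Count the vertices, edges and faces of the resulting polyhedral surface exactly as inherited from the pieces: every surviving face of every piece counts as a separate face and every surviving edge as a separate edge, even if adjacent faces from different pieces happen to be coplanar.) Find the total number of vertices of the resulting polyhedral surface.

A pentagonal pyramid: V=6, E=10, F=6.
Attach an octagonal pyramid (V=9, E=16, F=9) along a 3-gon: merge 3 vertices and 3 edges, delete both glued faces → V=12, E=23, F=13.
Check: V − E + F = 12 − 23 + 13 = 2.

12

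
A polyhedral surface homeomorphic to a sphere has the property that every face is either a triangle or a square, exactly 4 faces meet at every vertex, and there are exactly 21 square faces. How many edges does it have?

Let x be the number of triangles; then F = 21 + x.
Edge–face incidences: 2E = 4·21 + 3·x = 84 + 3x.
Every vertex has degree 4, so 4V = 2E.
Euler: V − E + F = 2 ⇒ (2E)/4 − E + (21 + x) = 2.
Multiply by 8: 2·(2E) − 4·(2E) + 8·(21 + x) = 16, i.e. 168 + 8x − 2·(84 + 3x) = 16.
Collecting terms: 2x = 16, so x = 8.
Then 2E = 84 + 3·8 = 108, so E = 54, V = 2E/4 = 27, F = 21 + 8 = 29.

54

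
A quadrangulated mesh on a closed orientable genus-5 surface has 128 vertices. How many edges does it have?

272

χ = 2 − 2·5 = -8, and every face is a square so 4F = 2E.
V − E + F = -8 with E = 4F/2 gives 128 − (4/2 − 1)·F = -8, so F = 136 and E = 272.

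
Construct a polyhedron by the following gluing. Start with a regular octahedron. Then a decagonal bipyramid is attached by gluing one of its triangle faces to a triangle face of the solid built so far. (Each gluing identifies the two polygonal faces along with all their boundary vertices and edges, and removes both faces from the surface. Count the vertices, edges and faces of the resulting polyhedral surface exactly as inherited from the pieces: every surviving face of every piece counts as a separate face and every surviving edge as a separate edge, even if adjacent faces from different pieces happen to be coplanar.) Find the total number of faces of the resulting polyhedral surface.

26

A regular octahedron: V=6, E=12, F=8.
Attach a decagonal bipyramid (V=12, E=30, F=20) along a 3-gon: merge 3 vertices and 3 edges, delete both glued faces → V=15, E=39, F=26.
Check: V − E + F = 15 − 39 + 26 = 2.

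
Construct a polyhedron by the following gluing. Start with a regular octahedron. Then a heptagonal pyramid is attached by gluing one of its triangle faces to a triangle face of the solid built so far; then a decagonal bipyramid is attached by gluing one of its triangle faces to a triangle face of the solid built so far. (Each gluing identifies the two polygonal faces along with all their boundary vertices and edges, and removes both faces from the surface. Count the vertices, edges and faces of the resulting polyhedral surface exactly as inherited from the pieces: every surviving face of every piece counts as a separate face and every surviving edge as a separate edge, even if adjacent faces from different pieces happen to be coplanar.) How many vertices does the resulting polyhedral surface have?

20

A regular octahedron: V=6, E=12, F=8.
Attach a heptagonal pyramid (V=8, E=14, F=8) along a 3-gon: merge 3 vertices and 3 edges, delete both glued faces → V=11, E=23, F=14.
Attach a decagonal bipyramid (V=12, E=30, F=20) along a 3-gon: merge 3 vertices and 3 edges, delete both glued faces → V=20, E=50, F=32.
Check: V − E + F = 20 − 50 + 32 = 2.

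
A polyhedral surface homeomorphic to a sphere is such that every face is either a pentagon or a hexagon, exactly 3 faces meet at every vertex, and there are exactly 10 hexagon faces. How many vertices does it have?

40

Let x be the number of pentagons; then F = 10 + x.
Edge–face incidences: 2E = 6·10 + 5·x = 60 + 5x.
Every vertex has degree 3, so 3V = 2E.
Euler: V − E + F = 2 ⇒ (2E)/3 − E + (10 + x) = 2.
Multiply by 6: 2·(2E) − 3·(2E) + 6·(10 + x) = 12, i.e. 60 + 6x − (60 + 5x) = 12.
Collecting terms: x = 12.
Then 2E = 60 + 5·12 = 120, so E = 60, V = 2E/3 = 40, F = 10 + 12 = 22.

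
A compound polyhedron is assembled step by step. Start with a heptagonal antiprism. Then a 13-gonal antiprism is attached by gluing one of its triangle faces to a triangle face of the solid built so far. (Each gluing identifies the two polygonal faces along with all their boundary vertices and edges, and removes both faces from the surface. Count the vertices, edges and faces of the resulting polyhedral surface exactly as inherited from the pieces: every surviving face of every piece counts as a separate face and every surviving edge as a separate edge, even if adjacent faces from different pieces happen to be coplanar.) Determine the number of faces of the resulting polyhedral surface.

42

A heptagonal antiprism: V=14, E=28, F=16.
Attach a 13-gonal antiprism (V=26, E=52, F=28) along a 3-gon: merge 3 vertices and 3 edges, delete both glued faces → V=37, E=77, F=42.
Check: V − E + F = 37 − 77 + 42 = 2.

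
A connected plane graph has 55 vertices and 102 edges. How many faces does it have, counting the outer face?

49

Euler's formula for a connected plane graph: V − E + F = 2, so F = 2 − 55 + 102 = 49.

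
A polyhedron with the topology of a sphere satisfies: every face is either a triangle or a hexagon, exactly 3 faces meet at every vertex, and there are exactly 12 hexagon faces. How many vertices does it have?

28

Let x be the number of triangles; then F = 12 + x.
Edge–face incidences: 2E = 6·12 + 3·x = 72 + 3x.
Every vertex has degree 3, so 3V = 2E.
Euler: V − E + F = 2 ⇒ (2E)/3 − E + (12 + x) = 2.
Multiply by 6: 2·(2E) − 3·(2E) + 6·(12 + x) = 12, i.e. 72 + 6x − (72 + 3x) = 12.
Collecting terms: 3x = 12, so x = 4.
Then 2E = 72 + 3·4 = 84, so E = 42, V = 2E/3 = 28, F = 12 + 4 = 16.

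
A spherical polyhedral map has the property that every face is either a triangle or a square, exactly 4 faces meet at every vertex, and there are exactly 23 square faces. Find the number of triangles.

8

Let x be the number of triangles; then F = 23 + x.
Edge–face incidences: 2E = 4·23 + 3·x = 92 + 3x.
Every vertex has degree 4, so 4V = 2E.
Euler: V − E + F = 2 ⇒ (2E)/4 − E + (23 + x) = 2.
Multiply by 8: 2·(2E) − 4·(2E) + 8·(23 + x) = 16, i.e. 184 + 8x − 2·(92 + 3x) = 16.
Collecting terms: 2x = 16, so x = 8.
Then 2E = 92 + 3·8 = 116, so E = 58, V = 2E/4 = 29, F = 23 + 8 = 31.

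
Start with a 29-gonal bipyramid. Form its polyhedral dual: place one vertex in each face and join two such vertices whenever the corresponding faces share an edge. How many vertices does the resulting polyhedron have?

58

The base solid has V = 31, E = 87, F = 58.
The dual swaps V and F and preserves E: V′ = F = 58, E′ = E = 87, F′ = V = 31.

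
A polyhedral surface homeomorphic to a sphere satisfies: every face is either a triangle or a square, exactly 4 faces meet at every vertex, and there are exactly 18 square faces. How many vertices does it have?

Let x be the number of triangles; then F = 18 + x.
Edge–face incidences: 2E = 4·18 + 3·x = 72 + 3x.
Every vertex has degree 4, so 4V = 2E.
Euler: V − E + F = 2 ⇒ (2E)/4 − E + (18 + x) = 2.
Multiply by 8: 2·(2E) − 4·(2E) + 8·(18 + x) = 16, i.e. 144 + 8x − 2·(72 + 3x) = 16.
Collecting terms: 2x = 16, so x = 8.
Then 2E = 72 + 3·8 = 96, so E = 48, V = 2E/4 = 24, F = 18 + 8 = 26.

24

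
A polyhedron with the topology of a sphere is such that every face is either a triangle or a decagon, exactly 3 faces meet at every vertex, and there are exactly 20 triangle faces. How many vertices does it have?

60

Let x be the number of decagons; then F = 20 + x.
Edge–face incidences: 2E = 3·20 + 10·x = 60 + 10x.
Every vertex has degree 3, so 3V = 2E.
Euler: V − E + F = 2 ⇒ (2E)/3 − E + (20 + x) = 2.
Multiply by 6: 2·(2E) − 3·(2E) + 6·(20 + x) = 12, i.e. 120 + 6x − (60 + 10x) = 12.
Collecting terms: −4x + 60 = 12, so −4x = −48, so x = 12.
Then 2E = 60 + 10·12 = 180, so E = 90, V = 2E/3 = 60, F = 20 + 12 = 32.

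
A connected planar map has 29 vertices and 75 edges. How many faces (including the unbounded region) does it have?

Euler's formula for a connected plane graph: V − E + F = 2, so F = 2 − 29 + 75 = 48.

48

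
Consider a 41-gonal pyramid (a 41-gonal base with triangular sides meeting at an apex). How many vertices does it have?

A pyramid on an n-gon base has one n-gon and n triangles: V = 41 + 1 = 42, E = 2·41 = 82, F = 41 + 1 = 42.

42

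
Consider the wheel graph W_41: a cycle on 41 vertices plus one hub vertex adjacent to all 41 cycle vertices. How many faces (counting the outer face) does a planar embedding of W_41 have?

42

W_41 has V = 41 + 1 = 42 vertices and E = 2·41 = 82 edges.
By Euler's formula F = 2 − V + E = 2 − 42 + 82 = 42.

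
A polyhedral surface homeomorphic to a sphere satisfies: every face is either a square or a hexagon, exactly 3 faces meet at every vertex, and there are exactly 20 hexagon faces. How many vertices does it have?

Let x be the number of squares; then F = 20 + x.
Edge–face incidences: 2E = 6·20 + 4·x = 120 + 4x.
Every vertex has degree 3, so 3V = 2E.
Euler: V − E + F = 2 ⇒ (2E)/3 − E + (20 + x) = 2.
Multiply by 6: 2·(2E) − 3·(2E) + 6·(20 + x) = 12, i.e. 120 + 6x − (120 + 4x) = 12.
Collecting terms: 2x = 12, so x = 6.
Then 2E = 120 + 4·6 = 144, so E = 72, V = 2E/3 = 48, F = 20 + 6 = 26.

48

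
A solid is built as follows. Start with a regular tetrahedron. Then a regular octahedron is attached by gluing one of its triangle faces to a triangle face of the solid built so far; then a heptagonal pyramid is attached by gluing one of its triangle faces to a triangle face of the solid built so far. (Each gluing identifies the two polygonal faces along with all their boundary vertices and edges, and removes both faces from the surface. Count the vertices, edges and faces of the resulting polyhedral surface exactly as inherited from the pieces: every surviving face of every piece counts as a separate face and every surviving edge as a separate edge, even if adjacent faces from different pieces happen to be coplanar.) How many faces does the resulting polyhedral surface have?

16

A regular tetrahedron: V=4, E=6, F=4.
Attach a regular octahedron (V=6, E=12, F=8) along a 3-gon: merge 3 vertices and 3 edges, delete both glued faces → V=7, E=15, F=10.
Attach a heptagonal pyramid (V=8, E=14, F=8) along a 3-gon: merge 3 vertices and 3 edges, delete both glued faces → V=12, E=26, F=16.
Check: V − E + F = 12 − 26 + 16 = 2.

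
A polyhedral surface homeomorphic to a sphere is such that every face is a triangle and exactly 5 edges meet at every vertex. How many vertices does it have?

12

Each face has 3 edges and each edge borders two faces, so 2E = 3F.
Each vertex has degree 5, so 5V = 2E and hence V = 3F/5.
Euler: V − E + F = 2 ⇒ (3F/5) − (3F/2) + F = 2.
Multiply by 10: (6 − 15 + 10)F = 20, i.e. 1F = 20.
So F = 20, E = 3·20/2 = 30, V = 3·20/5 = 12.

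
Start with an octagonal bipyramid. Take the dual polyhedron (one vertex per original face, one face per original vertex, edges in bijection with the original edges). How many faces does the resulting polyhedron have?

10

The base solid has V = 10, E = 24, F = 16.
The dual swaps V and F and preserves E: V′ = F = 16, E′ = E = 24, F′ = V = 10.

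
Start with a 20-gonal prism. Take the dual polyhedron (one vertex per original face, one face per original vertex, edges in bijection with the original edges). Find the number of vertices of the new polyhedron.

22

The base solid has V = 40, E = 60, F = 22.
The dual swaps V and F and preserves E: V′ = F = 22, E′ = E = 60, F′ = V = 40.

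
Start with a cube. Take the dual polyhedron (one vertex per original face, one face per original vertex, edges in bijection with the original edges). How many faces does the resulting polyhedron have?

The base solid has V = 8, E = 12, F = 6.
The dual swaps V and F and preserves E: V′ = F = 6, E′ = E = 12, F′ = V = 8.

8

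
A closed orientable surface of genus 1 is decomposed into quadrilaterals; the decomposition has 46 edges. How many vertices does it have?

23

χ = 2 − 2·1 = 0, and every face is a square so 4F = 2E.
F = 2E/4 = 23. Then V = 0 + E − F = 0 + 46 − 23 = 23.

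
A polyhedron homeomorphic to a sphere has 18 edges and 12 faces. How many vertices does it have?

Here V − E + F = 2.
V = 2 + E − F = 2 + 18 − 12 = 8.

8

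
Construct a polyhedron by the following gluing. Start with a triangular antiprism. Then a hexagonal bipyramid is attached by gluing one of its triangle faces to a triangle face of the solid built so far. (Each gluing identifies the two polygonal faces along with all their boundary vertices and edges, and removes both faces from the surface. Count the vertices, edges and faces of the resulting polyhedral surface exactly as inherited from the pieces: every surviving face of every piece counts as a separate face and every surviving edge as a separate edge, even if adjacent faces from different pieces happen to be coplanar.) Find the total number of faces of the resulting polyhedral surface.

A triangular antiprism: V=6, E=12, F=8.
Attach a hexagonal bipyramid (V=8, E=18, F=12) along a 3-gon: merge 3 vertices and 3 edges, delete both glued faces → V=11, E=27, F=18.
Check: V − E + F = 11 − 27 + 18 = 2.

18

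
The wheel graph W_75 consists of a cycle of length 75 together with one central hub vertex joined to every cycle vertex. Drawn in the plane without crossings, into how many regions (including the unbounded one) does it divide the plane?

76

W_75 has V = 75 + 1 = 76 vertices and E = 2·75 = 150 edges.
By Euler's formula F = 2 − V + E = 2 − 76 + 150 = 76.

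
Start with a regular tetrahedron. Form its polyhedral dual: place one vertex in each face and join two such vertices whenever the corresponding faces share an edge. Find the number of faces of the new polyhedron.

The base solid has V = 4, E = 6, F = 4.
The dual swaps V and F and preserves E: V′ = F = 4, E′ = E = 6, F′ = V = 4.

4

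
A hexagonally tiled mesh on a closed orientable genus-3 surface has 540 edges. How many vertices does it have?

χ = 2 − 2·3 = -4, and every face is a hexagon so 6F = 2E.
F = 2E/6 = 180. Then V = -4 + E − F = -4 + 540 − 180 = 356.

356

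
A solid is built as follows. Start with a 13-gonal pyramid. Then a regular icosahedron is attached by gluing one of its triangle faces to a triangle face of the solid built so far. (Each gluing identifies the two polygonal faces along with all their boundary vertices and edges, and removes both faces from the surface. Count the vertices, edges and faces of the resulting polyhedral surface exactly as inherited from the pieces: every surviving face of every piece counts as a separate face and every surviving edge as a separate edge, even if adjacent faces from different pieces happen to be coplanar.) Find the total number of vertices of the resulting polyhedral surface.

23

A 13-gonal pyramid: V=14, E=26, F=14.
Attach a regular icosahedron (V=12, E=30, F=20) along a 3-gon: merge 3 vertices and 3 edges, delete both glued faces → V=23, E=53, F=32.
Check: V − E + F = 23 − 53 + 32 = 2.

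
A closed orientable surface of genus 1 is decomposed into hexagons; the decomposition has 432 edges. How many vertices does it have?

χ = 2 − 2·1 = 0, and every face is a hexagon so 6F = 2E.
F = 2E/6 = 144. Then V = 0 + E − F = 0 + 432 − 144 = 288.

288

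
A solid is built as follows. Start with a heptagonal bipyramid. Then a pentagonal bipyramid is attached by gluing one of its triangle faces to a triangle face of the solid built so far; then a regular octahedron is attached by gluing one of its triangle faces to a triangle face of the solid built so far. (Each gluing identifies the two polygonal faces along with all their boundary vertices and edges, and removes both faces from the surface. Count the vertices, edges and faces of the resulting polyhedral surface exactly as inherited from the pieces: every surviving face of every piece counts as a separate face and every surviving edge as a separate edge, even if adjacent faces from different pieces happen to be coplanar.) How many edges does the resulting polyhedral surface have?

A heptagonal bipyramid: V=9, E=21, F=14.
Attach a pentagonal bipyramid (V=7, E=15, F=10) along a 3-gon: merge 3 vertices and 3 edges, delete both glued faces → V=13, E=33, F=22.
Attach a regular octahedron (V=6, E=12, F=8) along a 3-gon: merge 3 vertices and 3 edges, delete both glued faces → V=16, E=42, F=28.
Check: V − E + F = 16 − 42 + 28 = 2.

42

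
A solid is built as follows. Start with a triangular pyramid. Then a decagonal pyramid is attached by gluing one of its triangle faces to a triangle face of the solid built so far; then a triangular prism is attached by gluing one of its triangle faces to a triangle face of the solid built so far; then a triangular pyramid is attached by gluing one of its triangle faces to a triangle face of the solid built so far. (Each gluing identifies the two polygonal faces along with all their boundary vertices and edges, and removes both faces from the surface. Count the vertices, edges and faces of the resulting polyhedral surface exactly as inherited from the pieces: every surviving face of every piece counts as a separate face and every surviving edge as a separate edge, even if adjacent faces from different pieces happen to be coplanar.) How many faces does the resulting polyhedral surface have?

18

A triangular pyramid: V=4, E=6, F=4.
Attach a decagonal pyramid (V=11, E=20, F=11) along a 3-gon: merge 3 vertices and 3 edges, delete both glued faces → V=12, E=23, F=13.
Attach a triangular prism (V=6, E=9, F=5) along a 3-gon: merge 3 vertices and 3 edges, delete both glued faces → V=15, E=29, F=16.
Attach a triangular pyramid (V=4, E=6, F=4) along a 3-gon: merge 3 vertices and 3 edges, delete both glued faces → V=16, E=32, F=18.
Check: V − E + F = 16 − 32 + 18 = 2.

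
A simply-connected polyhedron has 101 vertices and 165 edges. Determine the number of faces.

Here V − E + F = 2.
F = 2 − V + E = 2 − 101 + 165 = 66.

66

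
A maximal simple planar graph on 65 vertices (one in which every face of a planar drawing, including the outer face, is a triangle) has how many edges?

189

In a plane triangulation 3F = 2E and V − E + F = 2, so E = 3V − 6 = 3·65 − 6 = 189.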